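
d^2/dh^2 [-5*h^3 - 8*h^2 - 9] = -30*h - 16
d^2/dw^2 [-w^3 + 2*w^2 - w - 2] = 4 - 6*w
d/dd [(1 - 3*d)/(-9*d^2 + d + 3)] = (27*d^2 - 3*d - (3*d - 1)*(18*d - 1) - 9)/(-9*d^2 + d + 3)^2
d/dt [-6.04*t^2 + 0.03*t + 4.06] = 0.03 - 12.08*t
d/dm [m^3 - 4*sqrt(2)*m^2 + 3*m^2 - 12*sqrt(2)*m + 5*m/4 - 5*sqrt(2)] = 3*m^2 - 8*sqrt(2)*m + 6*m - 12*sqrt(2) + 5/4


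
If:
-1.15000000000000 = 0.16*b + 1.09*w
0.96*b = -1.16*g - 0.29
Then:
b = -6.8125*w - 7.1875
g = 5.63793103448276*w + 5.69827586206897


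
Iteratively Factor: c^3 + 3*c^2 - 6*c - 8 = (c + 1)*(c^2 + 2*c - 8) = (c - 2)*(c + 1)*(c + 4)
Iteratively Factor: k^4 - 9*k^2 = (k + 3)*(k^3 - 3*k^2) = k*(k + 3)*(k^2 - 3*k) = k*(k - 3)*(k + 3)*(k)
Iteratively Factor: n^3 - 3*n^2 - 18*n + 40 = (n - 2)*(n^2 - n - 20) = (n - 5)*(n - 2)*(n + 4)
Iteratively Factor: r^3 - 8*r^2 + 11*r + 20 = (r - 4)*(r^2 - 4*r - 5) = (r - 4)*(r + 1)*(r - 5)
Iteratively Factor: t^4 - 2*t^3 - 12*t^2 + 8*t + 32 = (t + 2)*(t^3 - 4*t^2 - 4*t + 16) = (t - 2)*(t + 2)*(t^2 - 2*t - 8) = (t - 2)*(t + 2)^2*(t - 4)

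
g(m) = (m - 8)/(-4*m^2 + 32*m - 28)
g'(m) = (m - 8)*(8*m - 32)/(-4*m^2 + 32*m - 28)^2 + 1/(-4*m^2 + 32*m - 28) = (-m^2 + 8*m + 2*(m - 8)*(m - 4) - 7)/(4*(m^2 - 8*m + 7)^2)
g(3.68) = -0.12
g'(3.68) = 0.04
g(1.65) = -0.46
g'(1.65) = 0.69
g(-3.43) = 0.06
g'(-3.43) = 0.01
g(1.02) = -14.59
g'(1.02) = 729.17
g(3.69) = -0.12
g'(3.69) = 0.04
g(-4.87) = 0.05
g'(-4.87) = 0.01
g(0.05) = 0.30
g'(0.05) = 0.32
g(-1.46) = 0.11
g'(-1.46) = 0.05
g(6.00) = -0.10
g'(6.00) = -0.03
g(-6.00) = 0.04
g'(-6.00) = 0.01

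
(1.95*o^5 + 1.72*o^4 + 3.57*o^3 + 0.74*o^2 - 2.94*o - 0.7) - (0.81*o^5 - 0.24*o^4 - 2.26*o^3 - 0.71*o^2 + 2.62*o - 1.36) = 1.14*o^5 + 1.96*o^4 + 5.83*o^3 + 1.45*o^2 - 5.56*o + 0.66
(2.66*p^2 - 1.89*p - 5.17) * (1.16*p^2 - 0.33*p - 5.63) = 3.0856*p^4 - 3.0702*p^3 - 20.3493*p^2 + 12.3468*p + 29.1071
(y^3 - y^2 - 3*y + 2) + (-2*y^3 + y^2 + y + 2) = -y^3 - 2*y + 4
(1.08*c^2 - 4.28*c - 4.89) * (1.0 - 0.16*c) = -0.1728*c^3 + 1.7648*c^2 - 3.4976*c - 4.89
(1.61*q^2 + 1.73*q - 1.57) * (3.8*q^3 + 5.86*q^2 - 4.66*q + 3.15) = 6.118*q^5 + 16.0086*q^4 - 3.3308*q^3 - 12.1905*q^2 + 12.7657*q - 4.9455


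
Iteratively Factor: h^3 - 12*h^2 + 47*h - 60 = (h - 3)*(h^2 - 9*h + 20) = (h - 4)*(h - 3)*(h - 5)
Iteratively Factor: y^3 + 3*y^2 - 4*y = (y - 1)*(y^2 + 4*y) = y*(y - 1)*(y + 4)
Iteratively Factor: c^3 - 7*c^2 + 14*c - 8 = (c - 1)*(c^2 - 6*c + 8) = (c - 2)*(c - 1)*(c - 4)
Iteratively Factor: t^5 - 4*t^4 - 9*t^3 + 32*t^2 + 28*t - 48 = (t + 2)*(t^4 - 6*t^3 + 3*t^2 + 26*t - 24) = (t - 4)*(t + 2)*(t^3 - 2*t^2 - 5*t + 6) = (t - 4)*(t + 2)^2*(t^2 - 4*t + 3) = (t - 4)*(t - 1)*(t + 2)^2*(t - 3)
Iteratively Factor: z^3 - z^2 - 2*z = (z)*(z^2 - z - 2) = z*(z - 2)*(z + 1)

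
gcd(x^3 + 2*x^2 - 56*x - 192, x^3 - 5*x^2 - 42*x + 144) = x^2 - 2*x - 48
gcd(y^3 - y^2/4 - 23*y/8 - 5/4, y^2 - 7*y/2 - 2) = y + 1/2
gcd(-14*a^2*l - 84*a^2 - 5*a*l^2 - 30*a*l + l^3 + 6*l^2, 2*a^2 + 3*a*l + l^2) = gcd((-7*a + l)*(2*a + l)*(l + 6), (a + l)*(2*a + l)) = 2*a + l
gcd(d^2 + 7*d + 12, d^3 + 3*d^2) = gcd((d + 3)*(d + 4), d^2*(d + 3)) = d + 3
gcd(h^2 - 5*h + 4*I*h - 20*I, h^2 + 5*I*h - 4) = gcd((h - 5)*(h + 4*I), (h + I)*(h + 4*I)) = h + 4*I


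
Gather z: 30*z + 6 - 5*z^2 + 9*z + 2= -5*z^2 + 39*z + 8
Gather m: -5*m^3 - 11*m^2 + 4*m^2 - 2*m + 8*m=-5*m^3 - 7*m^2 + 6*m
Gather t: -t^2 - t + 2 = -t^2 - t + 2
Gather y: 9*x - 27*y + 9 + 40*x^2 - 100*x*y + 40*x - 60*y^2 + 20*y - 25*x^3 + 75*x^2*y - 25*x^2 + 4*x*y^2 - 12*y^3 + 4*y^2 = -25*x^3 + 15*x^2 + 49*x - 12*y^3 + y^2*(4*x - 56) + y*(75*x^2 - 100*x - 7) + 9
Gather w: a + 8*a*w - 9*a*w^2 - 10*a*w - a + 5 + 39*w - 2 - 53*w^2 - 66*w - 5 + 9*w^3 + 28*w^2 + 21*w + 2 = 9*w^3 + w^2*(-9*a - 25) + w*(-2*a - 6)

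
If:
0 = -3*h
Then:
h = 0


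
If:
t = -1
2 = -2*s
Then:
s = -1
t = -1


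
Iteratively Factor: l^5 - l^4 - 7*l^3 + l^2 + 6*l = (l - 1)*(l^4 - 7*l^2 - 6*l) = (l - 3)*(l - 1)*(l^3 + 3*l^2 + 2*l) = (l - 3)*(l - 1)*(l + 2)*(l^2 + l) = l*(l - 3)*(l - 1)*(l + 2)*(l + 1)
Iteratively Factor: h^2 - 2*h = (h)*(h - 2)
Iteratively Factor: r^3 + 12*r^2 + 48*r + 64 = (r + 4)*(r^2 + 8*r + 16) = (r + 4)^2*(r + 4)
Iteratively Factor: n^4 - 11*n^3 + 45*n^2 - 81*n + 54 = (n - 3)*(n^3 - 8*n^2 + 21*n - 18) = (n - 3)^2*(n^2 - 5*n + 6) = (n - 3)^3*(n - 2)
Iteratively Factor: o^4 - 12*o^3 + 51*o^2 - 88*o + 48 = (o - 3)*(o^3 - 9*o^2 + 24*o - 16) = (o - 4)*(o - 3)*(o^2 - 5*o + 4) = (o - 4)^2*(o - 3)*(o - 1)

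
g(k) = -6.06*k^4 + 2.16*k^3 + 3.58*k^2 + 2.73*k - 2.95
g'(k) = -24.24*k^3 + 6.48*k^2 + 7.16*k + 2.73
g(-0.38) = -3.72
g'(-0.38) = 2.28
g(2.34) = -130.98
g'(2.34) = -255.62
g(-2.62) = -309.92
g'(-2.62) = 464.40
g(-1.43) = -31.19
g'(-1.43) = 76.62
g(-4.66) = -3014.21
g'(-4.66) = 2563.04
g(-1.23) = -18.78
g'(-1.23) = 48.83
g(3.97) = -1305.88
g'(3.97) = -1383.43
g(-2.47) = -245.96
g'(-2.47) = 389.86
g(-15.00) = -313315.90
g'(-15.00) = 83163.33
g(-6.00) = -8210.77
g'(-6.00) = 5428.89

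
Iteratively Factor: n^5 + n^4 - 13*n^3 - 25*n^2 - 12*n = (n - 4)*(n^4 + 5*n^3 + 7*n^2 + 3*n) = (n - 4)*(n + 1)*(n^3 + 4*n^2 + 3*n) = n*(n - 4)*(n + 1)*(n^2 + 4*n + 3) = n*(n - 4)*(n + 1)*(n + 3)*(n + 1)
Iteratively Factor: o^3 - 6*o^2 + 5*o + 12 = (o + 1)*(o^2 - 7*o + 12) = (o - 3)*(o + 1)*(o - 4)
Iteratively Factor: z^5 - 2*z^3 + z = (z - 1)*(z^4 + z^3 - z^2 - z) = (z - 1)^2*(z^3 + 2*z^2 + z) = z*(z - 1)^2*(z^2 + 2*z + 1) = z*(z - 1)^2*(z + 1)*(z + 1)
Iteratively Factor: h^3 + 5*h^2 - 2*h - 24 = (h - 2)*(h^2 + 7*h + 12) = (h - 2)*(h + 3)*(h + 4)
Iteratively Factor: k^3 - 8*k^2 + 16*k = (k - 4)*(k^2 - 4*k) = k*(k - 4)*(k - 4)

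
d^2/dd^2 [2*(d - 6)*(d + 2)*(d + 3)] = 12*d - 4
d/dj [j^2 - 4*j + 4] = 2*j - 4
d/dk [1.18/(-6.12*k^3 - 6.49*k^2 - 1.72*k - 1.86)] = (21.6648*k^2 + 15.3164*k + 2.0296)/(6.12*k^3 + 6.49*k^2 + 1.72*k + 1.86)^2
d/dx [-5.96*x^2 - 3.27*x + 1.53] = -11.92*x - 3.27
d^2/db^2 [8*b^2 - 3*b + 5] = 16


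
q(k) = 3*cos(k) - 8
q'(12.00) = 1.61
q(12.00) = -5.47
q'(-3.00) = 0.42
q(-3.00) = -10.97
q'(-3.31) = -0.50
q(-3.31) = -10.96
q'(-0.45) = 1.30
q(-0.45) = -5.30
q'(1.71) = -2.97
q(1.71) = -8.42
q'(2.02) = -2.70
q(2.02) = -9.30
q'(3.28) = 0.41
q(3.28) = -10.97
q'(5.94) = 1.01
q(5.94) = -5.17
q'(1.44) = -2.97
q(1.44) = -7.61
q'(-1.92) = 2.82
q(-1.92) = -9.03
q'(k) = -3*sin(k)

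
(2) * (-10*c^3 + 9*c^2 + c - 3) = -20*c^3 + 18*c^2 + 2*c - 6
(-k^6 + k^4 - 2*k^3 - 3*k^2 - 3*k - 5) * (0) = 0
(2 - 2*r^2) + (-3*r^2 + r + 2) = -5*r^2 + r + 4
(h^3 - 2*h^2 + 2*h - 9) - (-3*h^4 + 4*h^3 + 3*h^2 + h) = 3*h^4 - 3*h^3 - 5*h^2 + h - 9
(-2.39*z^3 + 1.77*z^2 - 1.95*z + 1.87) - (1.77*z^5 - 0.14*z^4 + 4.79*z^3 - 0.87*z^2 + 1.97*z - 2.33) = -1.77*z^5 + 0.14*z^4 - 7.18*z^3 + 2.64*z^2 - 3.92*z + 4.2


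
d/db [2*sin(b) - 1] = 2*cos(b)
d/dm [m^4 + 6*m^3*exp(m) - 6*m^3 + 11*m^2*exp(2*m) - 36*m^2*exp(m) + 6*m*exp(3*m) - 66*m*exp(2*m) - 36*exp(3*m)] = 6*m^3*exp(m) + 4*m^3 + 22*m^2*exp(2*m) - 18*m^2*exp(m) - 18*m^2 + 18*m*exp(3*m) - 110*m*exp(2*m) - 72*m*exp(m) - 102*exp(3*m) - 66*exp(2*m)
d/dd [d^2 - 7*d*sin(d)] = -7*d*cos(d) + 2*d - 7*sin(d)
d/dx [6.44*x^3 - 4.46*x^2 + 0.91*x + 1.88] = 19.32*x^2 - 8.92*x + 0.91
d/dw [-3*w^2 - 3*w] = -6*w - 3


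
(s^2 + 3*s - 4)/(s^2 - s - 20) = (s - 1)/(s - 5)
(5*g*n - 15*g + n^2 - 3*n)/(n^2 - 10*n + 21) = (5*g + n)/(n - 7)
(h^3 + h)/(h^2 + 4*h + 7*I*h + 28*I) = (h^3 + h)/(h^2 + h*(4 + 7*I) + 28*I)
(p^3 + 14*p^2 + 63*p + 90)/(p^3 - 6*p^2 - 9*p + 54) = (p^2 + 11*p + 30)/(p^2 - 9*p + 18)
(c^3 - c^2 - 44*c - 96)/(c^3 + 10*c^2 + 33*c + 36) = (c - 8)/(c + 3)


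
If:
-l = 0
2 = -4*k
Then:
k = -1/2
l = 0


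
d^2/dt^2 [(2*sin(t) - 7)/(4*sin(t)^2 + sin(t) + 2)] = (-32*sin(t)^5 + 456*sin(t)^4 + 244*sin(t)^3 - 885*sin(t)^2 - 286*sin(t) + 90)/(4*sin(t)^2 + sin(t) + 2)^3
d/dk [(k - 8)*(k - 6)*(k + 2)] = 3*k^2 - 24*k + 20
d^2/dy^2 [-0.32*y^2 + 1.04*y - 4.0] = -0.640000000000000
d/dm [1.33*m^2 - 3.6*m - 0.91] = 2.66*m - 3.6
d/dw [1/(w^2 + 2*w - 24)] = 2*(-w - 1)/(w^2 + 2*w - 24)^2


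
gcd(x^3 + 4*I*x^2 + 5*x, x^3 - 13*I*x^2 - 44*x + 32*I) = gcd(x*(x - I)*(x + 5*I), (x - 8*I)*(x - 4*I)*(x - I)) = x - I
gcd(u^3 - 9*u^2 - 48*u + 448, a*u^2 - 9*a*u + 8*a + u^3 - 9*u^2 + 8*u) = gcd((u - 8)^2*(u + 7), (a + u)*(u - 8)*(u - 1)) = u - 8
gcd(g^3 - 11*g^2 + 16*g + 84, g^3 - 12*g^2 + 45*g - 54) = g - 6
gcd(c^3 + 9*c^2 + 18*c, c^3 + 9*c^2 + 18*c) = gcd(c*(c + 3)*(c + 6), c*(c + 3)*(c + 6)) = c^3 + 9*c^2 + 18*c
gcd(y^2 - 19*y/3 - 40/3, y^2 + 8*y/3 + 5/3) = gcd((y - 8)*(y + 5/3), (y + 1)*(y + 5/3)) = y + 5/3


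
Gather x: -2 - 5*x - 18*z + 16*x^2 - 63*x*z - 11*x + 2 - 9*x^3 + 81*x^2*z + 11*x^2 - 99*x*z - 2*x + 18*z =-9*x^3 + x^2*(81*z + 27) + x*(-162*z - 18)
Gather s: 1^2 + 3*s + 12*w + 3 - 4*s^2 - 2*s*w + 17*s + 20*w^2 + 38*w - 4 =-4*s^2 + s*(20 - 2*w) + 20*w^2 + 50*w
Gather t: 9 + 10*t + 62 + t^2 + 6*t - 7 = t^2 + 16*t + 64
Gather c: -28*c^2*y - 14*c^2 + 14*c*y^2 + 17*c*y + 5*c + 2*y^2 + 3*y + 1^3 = c^2*(-28*y - 14) + c*(14*y^2 + 17*y + 5) + 2*y^2 + 3*y + 1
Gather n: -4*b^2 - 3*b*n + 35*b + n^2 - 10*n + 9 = -4*b^2 + 35*b + n^2 + n*(-3*b - 10) + 9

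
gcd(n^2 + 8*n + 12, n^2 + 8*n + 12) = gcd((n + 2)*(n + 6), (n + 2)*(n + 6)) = n^2 + 8*n + 12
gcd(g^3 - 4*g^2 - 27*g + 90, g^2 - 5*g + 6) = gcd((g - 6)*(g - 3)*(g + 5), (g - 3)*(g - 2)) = g - 3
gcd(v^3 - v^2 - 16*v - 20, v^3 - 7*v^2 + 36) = v + 2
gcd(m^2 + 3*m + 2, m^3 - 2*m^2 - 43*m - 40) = m + 1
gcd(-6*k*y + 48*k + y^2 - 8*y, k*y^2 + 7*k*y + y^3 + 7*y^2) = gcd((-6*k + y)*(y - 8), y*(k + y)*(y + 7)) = 1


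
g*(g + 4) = g^2 + 4*g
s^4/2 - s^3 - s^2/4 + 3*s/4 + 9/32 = (s/2 + 1/4)*(s - 3/2)^2*(s + 1/2)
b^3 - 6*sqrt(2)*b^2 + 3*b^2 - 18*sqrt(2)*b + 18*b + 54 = (b + 3)*(b - 3*sqrt(2))^2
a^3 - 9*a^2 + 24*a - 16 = (a - 4)^2*(a - 1)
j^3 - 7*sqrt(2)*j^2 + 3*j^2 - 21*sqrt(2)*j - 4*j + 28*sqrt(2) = (j - 1)*(j + 4)*(j - 7*sqrt(2))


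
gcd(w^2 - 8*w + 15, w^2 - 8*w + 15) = w^2 - 8*w + 15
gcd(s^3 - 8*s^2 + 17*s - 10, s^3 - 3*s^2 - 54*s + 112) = s - 2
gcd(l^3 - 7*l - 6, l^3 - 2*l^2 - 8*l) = l + 2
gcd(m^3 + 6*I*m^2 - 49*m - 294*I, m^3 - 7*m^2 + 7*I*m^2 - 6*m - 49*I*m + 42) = m^2 + m*(-7 + 6*I) - 42*I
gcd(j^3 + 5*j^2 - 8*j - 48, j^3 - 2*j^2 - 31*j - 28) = j + 4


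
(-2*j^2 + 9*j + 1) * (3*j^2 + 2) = -6*j^4 + 27*j^3 - j^2 + 18*j + 2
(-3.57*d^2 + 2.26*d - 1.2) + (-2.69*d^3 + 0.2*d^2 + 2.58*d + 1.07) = -2.69*d^3 - 3.37*d^2 + 4.84*d - 0.13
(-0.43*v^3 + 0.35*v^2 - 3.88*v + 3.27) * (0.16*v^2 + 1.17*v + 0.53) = -0.0688*v^5 - 0.4471*v^4 - 0.4392*v^3 - 3.8309*v^2 + 1.7695*v + 1.7331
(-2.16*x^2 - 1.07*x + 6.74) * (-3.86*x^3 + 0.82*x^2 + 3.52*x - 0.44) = 8.3376*x^5 + 2.359*x^4 - 34.497*x^3 + 2.7108*x^2 + 24.1956*x - 2.9656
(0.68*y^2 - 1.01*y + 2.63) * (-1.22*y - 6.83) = -0.8296*y^3 - 3.4122*y^2 + 3.6897*y - 17.9629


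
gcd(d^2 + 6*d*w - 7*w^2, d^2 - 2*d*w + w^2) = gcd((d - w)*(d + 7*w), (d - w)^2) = -d + w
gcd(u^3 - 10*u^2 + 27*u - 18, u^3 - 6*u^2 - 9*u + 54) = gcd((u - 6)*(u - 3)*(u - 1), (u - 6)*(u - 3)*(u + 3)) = u^2 - 9*u + 18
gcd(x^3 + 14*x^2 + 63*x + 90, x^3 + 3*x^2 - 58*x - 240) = x^2 + 11*x + 30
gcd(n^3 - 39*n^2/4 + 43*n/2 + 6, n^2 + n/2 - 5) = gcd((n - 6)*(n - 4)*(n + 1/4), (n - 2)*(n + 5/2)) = 1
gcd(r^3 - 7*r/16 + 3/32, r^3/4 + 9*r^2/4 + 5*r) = 1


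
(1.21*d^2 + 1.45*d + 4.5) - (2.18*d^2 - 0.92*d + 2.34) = -0.97*d^2 + 2.37*d + 2.16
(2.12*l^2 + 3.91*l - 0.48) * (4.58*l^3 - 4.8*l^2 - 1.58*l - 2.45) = 9.7096*l^5 + 7.7318*l^4 - 24.316*l^3 - 9.0678*l^2 - 8.8211*l + 1.176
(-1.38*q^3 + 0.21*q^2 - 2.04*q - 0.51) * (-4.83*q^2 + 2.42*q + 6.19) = 6.6654*q^5 - 4.3539*q^4 + 1.8192*q^3 - 1.1736*q^2 - 13.8618*q - 3.1569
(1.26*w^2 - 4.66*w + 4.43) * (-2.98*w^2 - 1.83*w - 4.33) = -3.7548*w^4 + 11.581*w^3 - 10.1294*w^2 + 12.0709*w - 19.1819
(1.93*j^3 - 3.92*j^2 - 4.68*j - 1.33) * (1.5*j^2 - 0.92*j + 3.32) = 2.895*j^5 - 7.6556*j^4 + 2.994*j^3 - 10.7038*j^2 - 14.314*j - 4.4156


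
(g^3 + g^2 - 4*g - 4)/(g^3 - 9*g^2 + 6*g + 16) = (g + 2)/(g - 8)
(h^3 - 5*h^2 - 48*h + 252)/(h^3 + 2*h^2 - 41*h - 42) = (h - 6)/(h + 1)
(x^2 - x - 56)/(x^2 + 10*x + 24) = (x^2 - x - 56)/(x^2 + 10*x + 24)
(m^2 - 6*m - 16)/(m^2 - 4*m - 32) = (m + 2)/(m + 4)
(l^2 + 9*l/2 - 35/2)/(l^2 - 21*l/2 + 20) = (l + 7)/(l - 8)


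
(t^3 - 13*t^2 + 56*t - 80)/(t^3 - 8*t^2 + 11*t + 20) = (t - 4)/(t + 1)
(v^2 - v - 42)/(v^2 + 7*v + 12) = (v^2 - v - 42)/(v^2 + 7*v + 12)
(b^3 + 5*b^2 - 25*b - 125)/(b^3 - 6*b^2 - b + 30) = (b^2 + 10*b + 25)/(b^2 - b - 6)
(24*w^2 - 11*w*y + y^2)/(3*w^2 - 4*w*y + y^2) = (-8*w + y)/(-w + y)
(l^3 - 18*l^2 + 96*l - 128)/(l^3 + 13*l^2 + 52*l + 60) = (l^3 - 18*l^2 + 96*l - 128)/(l^3 + 13*l^2 + 52*l + 60)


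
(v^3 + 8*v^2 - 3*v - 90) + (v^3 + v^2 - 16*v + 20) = 2*v^3 + 9*v^2 - 19*v - 70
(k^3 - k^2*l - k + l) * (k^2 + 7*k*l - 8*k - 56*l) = k^5 + 6*k^4*l - 8*k^4 - 7*k^3*l^2 - 48*k^3*l - k^3 + 56*k^2*l^2 - 6*k^2*l + 8*k^2 + 7*k*l^2 + 48*k*l - 56*l^2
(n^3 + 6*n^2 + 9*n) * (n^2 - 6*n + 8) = n^5 - 19*n^3 - 6*n^2 + 72*n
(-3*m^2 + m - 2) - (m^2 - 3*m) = -4*m^2 + 4*m - 2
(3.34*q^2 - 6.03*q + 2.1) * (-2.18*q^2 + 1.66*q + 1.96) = -7.2812*q^4 + 18.6898*q^3 - 8.0414*q^2 - 8.3328*q + 4.116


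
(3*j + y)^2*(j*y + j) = 9*j^3*y + 9*j^3 + 6*j^2*y^2 + 6*j^2*y + j*y^3 + j*y^2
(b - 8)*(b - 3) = b^2 - 11*b + 24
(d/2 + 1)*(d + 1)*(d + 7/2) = d^3/2 + 13*d^2/4 + 25*d/4 + 7/2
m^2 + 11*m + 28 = (m + 4)*(m + 7)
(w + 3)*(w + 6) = w^2 + 9*w + 18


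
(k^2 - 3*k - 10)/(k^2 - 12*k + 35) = (k + 2)/(k - 7)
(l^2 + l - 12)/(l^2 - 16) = (l - 3)/(l - 4)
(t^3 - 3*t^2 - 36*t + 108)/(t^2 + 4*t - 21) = (t^2 - 36)/(t + 7)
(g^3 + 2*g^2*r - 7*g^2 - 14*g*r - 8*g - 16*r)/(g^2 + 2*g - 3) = (g^3 + 2*g^2*r - 7*g^2 - 14*g*r - 8*g - 16*r)/(g^2 + 2*g - 3)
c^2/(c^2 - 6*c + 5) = c^2/(c^2 - 6*c + 5)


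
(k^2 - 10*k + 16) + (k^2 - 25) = 2*k^2 - 10*k - 9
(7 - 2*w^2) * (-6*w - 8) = 12*w^3 + 16*w^2 - 42*w - 56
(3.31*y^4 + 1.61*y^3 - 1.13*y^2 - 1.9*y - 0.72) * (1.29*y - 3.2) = 4.2699*y^5 - 8.5151*y^4 - 6.6097*y^3 + 1.165*y^2 + 5.1512*y + 2.304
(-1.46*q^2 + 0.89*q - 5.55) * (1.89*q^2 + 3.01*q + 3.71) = -2.7594*q^4 - 2.7125*q^3 - 13.2272*q^2 - 13.4036*q - 20.5905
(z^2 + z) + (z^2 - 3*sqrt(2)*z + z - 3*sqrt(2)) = 2*z^2 - 3*sqrt(2)*z + 2*z - 3*sqrt(2)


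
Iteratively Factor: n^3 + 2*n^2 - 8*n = (n)*(n^2 + 2*n - 8) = n*(n + 4)*(n - 2)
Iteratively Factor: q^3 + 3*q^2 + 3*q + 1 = (q + 1)*(q^2 + 2*q + 1) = (q + 1)^2*(q + 1)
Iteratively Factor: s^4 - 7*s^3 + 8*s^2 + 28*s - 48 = (s - 2)*(s^3 - 5*s^2 - 2*s + 24) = (s - 2)*(s + 2)*(s^2 - 7*s + 12) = (s - 3)*(s - 2)*(s + 2)*(s - 4)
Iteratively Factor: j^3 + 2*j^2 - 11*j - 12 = (j - 3)*(j^2 + 5*j + 4) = (j - 3)*(j + 1)*(j + 4)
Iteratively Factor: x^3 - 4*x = (x)*(x^2 - 4) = x*(x + 2)*(x - 2)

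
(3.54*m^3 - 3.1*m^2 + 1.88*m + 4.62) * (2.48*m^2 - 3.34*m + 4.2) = 8.7792*m^5 - 19.5116*m^4 + 29.8844*m^3 - 7.8416*m^2 - 7.5348*m + 19.404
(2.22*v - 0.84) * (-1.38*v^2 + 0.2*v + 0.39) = -3.0636*v^3 + 1.6032*v^2 + 0.6978*v - 0.3276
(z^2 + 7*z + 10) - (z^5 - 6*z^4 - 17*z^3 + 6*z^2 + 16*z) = -z^5 + 6*z^4 + 17*z^3 - 5*z^2 - 9*z + 10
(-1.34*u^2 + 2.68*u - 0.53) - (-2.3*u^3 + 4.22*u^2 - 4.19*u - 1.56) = 2.3*u^3 - 5.56*u^2 + 6.87*u + 1.03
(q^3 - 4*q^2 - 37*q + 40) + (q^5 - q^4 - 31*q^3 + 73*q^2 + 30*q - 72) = q^5 - q^4 - 30*q^3 + 69*q^2 - 7*q - 32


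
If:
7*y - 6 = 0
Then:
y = 6/7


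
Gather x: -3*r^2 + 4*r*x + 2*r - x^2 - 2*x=-3*r^2 + 2*r - x^2 + x*(4*r - 2)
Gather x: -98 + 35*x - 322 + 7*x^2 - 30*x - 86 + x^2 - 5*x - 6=8*x^2 - 512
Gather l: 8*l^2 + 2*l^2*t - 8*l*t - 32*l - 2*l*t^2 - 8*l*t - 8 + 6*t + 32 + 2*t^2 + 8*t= l^2*(2*t + 8) + l*(-2*t^2 - 16*t - 32) + 2*t^2 + 14*t + 24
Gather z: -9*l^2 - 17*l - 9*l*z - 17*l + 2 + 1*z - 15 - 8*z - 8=-9*l^2 - 34*l + z*(-9*l - 7) - 21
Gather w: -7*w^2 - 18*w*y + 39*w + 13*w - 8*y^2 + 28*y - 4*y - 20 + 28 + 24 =-7*w^2 + w*(52 - 18*y) - 8*y^2 + 24*y + 32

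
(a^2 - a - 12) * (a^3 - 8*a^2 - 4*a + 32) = a^5 - 9*a^4 - 8*a^3 + 132*a^2 + 16*a - 384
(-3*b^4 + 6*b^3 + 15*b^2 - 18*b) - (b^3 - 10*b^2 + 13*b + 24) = -3*b^4 + 5*b^3 + 25*b^2 - 31*b - 24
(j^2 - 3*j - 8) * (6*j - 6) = 6*j^3 - 24*j^2 - 30*j + 48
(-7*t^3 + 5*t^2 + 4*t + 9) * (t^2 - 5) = -7*t^5 + 5*t^4 + 39*t^3 - 16*t^2 - 20*t - 45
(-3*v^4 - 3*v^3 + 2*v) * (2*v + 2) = -6*v^5 - 12*v^4 - 6*v^3 + 4*v^2 + 4*v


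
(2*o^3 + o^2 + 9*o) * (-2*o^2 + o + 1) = -4*o^5 - 15*o^3 + 10*o^2 + 9*o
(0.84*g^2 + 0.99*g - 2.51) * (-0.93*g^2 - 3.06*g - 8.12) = -0.7812*g^4 - 3.4911*g^3 - 7.5159*g^2 - 0.358199999999999*g + 20.3812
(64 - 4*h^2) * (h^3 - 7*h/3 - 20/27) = -4*h^5 + 220*h^3/3 + 80*h^2/27 - 448*h/3 - 1280/27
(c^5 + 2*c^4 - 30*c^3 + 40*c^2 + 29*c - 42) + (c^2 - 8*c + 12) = c^5 + 2*c^4 - 30*c^3 + 41*c^2 + 21*c - 30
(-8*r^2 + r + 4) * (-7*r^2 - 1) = 56*r^4 - 7*r^3 - 20*r^2 - r - 4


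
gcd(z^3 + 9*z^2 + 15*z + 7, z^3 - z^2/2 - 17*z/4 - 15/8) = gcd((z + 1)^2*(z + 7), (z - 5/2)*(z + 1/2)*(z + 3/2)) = 1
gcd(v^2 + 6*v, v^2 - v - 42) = v + 6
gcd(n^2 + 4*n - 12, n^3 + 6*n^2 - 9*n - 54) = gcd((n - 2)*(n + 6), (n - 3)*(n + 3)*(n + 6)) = n + 6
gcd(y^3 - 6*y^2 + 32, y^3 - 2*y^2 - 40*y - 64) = y + 2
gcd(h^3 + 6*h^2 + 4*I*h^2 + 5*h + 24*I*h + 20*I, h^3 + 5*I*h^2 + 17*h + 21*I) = 1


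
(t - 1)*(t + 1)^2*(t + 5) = t^4 + 6*t^3 + 4*t^2 - 6*t - 5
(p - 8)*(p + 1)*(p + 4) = p^3 - 3*p^2 - 36*p - 32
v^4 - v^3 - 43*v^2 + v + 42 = (v - 7)*(v - 1)*(v + 1)*(v + 6)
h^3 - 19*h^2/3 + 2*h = h*(h - 6)*(h - 1/3)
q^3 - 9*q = q*(q - 3)*(q + 3)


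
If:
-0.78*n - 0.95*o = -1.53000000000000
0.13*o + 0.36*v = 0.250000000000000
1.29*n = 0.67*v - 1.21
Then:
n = -1.04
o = 2.46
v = -0.20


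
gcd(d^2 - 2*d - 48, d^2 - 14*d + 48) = d - 8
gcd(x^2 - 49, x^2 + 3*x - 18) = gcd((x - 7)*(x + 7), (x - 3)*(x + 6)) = 1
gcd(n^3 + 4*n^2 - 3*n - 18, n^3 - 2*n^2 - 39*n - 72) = n^2 + 6*n + 9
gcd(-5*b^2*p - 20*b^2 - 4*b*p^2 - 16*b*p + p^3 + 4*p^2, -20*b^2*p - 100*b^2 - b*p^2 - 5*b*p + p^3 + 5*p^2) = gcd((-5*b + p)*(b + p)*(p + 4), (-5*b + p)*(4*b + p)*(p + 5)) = -5*b + p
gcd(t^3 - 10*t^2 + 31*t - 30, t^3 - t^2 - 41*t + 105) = t^2 - 8*t + 15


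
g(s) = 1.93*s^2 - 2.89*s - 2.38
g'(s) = 3.86*s - 2.89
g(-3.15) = 25.87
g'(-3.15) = -15.05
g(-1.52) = 6.47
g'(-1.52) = -8.76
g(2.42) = 1.93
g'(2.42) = 6.45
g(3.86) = 15.22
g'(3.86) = 12.01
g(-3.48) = 31.05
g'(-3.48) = -16.32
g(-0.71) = 0.64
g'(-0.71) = -5.63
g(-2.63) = 18.57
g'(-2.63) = -13.04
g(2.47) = 2.26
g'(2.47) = 6.64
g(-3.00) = 23.66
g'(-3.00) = -14.47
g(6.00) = 49.76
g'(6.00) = 20.27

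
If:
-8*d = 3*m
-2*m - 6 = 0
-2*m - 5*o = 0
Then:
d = 9/8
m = -3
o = 6/5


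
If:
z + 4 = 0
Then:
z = -4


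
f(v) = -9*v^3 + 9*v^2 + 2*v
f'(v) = -27*v^2 + 18*v + 2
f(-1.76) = 73.42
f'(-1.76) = -113.32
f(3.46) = -258.13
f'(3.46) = -258.95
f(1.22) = -0.51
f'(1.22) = -16.23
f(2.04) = -34.87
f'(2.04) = -73.64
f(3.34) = -228.26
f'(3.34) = -239.08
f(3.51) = -271.29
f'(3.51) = -267.46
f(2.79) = -119.82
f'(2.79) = -157.95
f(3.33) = -225.87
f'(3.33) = -237.46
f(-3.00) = 318.00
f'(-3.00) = -295.00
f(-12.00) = 16824.00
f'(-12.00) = -4102.00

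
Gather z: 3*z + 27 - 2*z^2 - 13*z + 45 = -2*z^2 - 10*z + 72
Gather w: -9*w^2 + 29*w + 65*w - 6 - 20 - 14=-9*w^2 + 94*w - 40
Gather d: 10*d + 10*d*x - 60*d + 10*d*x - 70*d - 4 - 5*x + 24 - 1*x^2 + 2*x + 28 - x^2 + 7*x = d*(20*x - 120) - 2*x^2 + 4*x + 48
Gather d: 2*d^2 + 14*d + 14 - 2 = 2*d^2 + 14*d + 12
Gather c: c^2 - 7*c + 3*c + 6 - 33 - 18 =c^2 - 4*c - 45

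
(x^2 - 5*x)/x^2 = (x - 5)/x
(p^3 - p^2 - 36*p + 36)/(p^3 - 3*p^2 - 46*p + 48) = (p - 6)/(p - 8)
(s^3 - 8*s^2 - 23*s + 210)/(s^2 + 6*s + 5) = (s^2 - 13*s + 42)/(s + 1)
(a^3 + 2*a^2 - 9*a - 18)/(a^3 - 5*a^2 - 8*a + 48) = (a^2 - a - 6)/(a^2 - 8*a + 16)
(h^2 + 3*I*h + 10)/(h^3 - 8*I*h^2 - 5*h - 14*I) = (h + 5*I)/(h^2 - 6*I*h + 7)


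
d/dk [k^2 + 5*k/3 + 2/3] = 2*k + 5/3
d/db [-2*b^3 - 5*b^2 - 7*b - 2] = -6*b^2 - 10*b - 7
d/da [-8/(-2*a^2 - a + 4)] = 8*(-4*a - 1)/(2*a^2 + a - 4)^2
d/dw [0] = 0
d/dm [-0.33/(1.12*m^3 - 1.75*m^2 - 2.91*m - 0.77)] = (1.1088*m^2 - 1.155*m - 0.9603)/(-1.12*m^3 + 1.75*m^2 + 2.91*m + 0.77)^2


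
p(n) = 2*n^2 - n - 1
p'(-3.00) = -13.00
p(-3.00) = 20.00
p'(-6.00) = -25.00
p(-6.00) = 77.00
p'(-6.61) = -27.44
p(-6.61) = 92.99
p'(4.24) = 15.96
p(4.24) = 30.72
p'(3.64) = 13.56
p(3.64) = 21.86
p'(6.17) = 23.68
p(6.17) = 68.97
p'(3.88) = 14.52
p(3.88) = 25.23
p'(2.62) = 9.48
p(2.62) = 10.11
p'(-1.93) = -8.72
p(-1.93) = 8.38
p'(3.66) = 13.64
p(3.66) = 22.13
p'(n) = 4*n - 1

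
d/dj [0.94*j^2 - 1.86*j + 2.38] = 1.88*j - 1.86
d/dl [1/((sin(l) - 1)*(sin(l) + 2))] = -(sin(2*l) + cos(l))/((sin(l) - 1)^2*(sin(l) + 2)^2)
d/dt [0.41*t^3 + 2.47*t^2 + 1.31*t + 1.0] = 1.23*t^2 + 4.94*t + 1.31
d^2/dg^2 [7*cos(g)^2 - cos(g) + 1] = cos(g) - 14*cos(2*g)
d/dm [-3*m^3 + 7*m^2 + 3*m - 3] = -9*m^2 + 14*m + 3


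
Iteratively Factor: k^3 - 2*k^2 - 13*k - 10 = (k - 5)*(k^2 + 3*k + 2) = (k - 5)*(k + 2)*(k + 1)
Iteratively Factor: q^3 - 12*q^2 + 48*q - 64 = (q - 4)*(q^2 - 8*q + 16) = (q - 4)^2*(q - 4)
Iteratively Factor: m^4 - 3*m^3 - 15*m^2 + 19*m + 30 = (m + 1)*(m^3 - 4*m^2 - 11*m + 30) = (m - 5)*(m + 1)*(m^2 + m - 6) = (m - 5)*(m + 1)*(m + 3)*(m - 2)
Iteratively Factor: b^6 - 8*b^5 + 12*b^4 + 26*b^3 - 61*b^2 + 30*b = (b - 1)*(b^5 - 7*b^4 + 5*b^3 + 31*b^2 - 30*b) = b*(b - 1)*(b^4 - 7*b^3 + 5*b^2 + 31*b - 30) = b*(b - 5)*(b - 1)*(b^3 - 2*b^2 - 5*b + 6) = b*(b - 5)*(b - 1)*(b + 2)*(b^2 - 4*b + 3) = b*(b - 5)*(b - 1)^2*(b + 2)*(b - 3)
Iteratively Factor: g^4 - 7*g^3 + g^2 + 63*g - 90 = (g - 2)*(g^3 - 5*g^2 - 9*g + 45) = (g - 2)*(g + 3)*(g^2 - 8*g + 15) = (g - 3)*(g - 2)*(g + 3)*(g - 5)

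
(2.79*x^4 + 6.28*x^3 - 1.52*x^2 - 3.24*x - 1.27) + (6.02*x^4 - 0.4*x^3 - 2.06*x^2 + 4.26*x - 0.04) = 8.81*x^4 + 5.88*x^3 - 3.58*x^2 + 1.02*x - 1.31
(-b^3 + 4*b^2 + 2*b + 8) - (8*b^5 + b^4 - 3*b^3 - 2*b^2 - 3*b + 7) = -8*b^5 - b^4 + 2*b^3 + 6*b^2 + 5*b + 1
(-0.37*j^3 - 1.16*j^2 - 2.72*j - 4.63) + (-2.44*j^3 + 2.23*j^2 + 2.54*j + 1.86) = -2.81*j^3 + 1.07*j^2 - 0.18*j - 2.77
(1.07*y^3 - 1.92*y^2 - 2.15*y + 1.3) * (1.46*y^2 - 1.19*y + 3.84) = 1.5622*y^5 - 4.0765*y^4 + 3.2546*y^3 - 2.9163*y^2 - 9.803*y + 4.992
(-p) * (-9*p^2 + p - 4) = 9*p^3 - p^2 + 4*p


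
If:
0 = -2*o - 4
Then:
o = -2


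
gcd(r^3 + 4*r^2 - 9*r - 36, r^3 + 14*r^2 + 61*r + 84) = r^2 + 7*r + 12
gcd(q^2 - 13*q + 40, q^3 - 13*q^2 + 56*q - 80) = q - 5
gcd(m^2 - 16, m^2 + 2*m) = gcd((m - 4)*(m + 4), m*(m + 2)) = 1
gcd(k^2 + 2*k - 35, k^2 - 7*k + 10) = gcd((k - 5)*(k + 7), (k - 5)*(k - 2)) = k - 5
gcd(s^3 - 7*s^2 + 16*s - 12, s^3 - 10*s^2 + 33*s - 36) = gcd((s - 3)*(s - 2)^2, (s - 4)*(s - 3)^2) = s - 3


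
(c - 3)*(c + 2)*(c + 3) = c^3 + 2*c^2 - 9*c - 18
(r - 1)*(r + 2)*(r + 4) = r^3 + 5*r^2 + 2*r - 8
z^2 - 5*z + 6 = (z - 3)*(z - 2)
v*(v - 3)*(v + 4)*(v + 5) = v^4 + 6*v^3 - 7*v^2 - 60*v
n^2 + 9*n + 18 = (n + 3)*(n + 6)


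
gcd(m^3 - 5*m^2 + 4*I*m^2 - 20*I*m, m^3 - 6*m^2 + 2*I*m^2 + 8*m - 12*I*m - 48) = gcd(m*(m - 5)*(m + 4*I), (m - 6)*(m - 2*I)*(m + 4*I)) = m + 4*I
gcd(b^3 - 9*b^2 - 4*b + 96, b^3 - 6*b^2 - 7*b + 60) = b^2 - b - 12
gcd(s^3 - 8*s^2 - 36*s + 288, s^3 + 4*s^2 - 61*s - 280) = s - 8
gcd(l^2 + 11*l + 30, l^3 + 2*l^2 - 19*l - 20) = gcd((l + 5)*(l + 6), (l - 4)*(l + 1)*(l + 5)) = l + 5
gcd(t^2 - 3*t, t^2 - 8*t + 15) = t - 3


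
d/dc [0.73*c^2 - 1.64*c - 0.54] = 1.46*c - 1.64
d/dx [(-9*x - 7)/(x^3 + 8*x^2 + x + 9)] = (-9*x^3 - 72*x^2 - 9*x + (9*x + 7)*(3*x^2 + 16*x + 1) - 81)/(x^3 + 8*x^2 + x + 9)^2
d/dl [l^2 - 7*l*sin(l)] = -7*l*cos(l) + 2*l - 7*sin(l)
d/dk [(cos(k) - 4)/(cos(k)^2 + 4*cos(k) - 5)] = (cos(k)^2 - 8*cos(k) - 11)*sin(k)/(cos(k)^2 + 4*cos(k) - 5)^2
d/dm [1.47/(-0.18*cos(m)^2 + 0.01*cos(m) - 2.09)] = (0.0147 - 0.5292*cos(m))*sin(m)/(0.18*cos(m)^2 - 0.01*cos(m) + 2.09)^2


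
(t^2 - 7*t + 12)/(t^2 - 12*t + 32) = (t - 3)/(t - 8)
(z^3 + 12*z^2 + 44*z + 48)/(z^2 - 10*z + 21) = (z^3 + 12*z^2 + 44*z + 48)/(z^2 - 10*z + 21)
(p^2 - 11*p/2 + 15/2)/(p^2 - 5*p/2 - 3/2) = (2*p - 5)/(2*p + 1)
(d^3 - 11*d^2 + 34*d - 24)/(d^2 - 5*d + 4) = d - 6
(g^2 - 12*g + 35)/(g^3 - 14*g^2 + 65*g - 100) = (g - 7)/(g^2 - 9*g + 20)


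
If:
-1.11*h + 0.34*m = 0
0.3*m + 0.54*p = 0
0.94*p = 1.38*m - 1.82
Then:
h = 0.29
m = 0.96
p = -0.53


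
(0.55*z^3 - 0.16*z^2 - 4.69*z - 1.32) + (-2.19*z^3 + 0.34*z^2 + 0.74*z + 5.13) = -1.64*z^3 + 0.18*z^2 - 3.95*z + 3.81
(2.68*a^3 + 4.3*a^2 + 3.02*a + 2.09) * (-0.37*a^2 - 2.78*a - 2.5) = -0.9916*a^5 - 9.0414*a^4 - 19.7714*a^3 - 19.9189*a^2 - 13.3602*a - 5.225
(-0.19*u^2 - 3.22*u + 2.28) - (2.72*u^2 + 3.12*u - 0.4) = -2.91*u^2 - 6.34*u + 2.68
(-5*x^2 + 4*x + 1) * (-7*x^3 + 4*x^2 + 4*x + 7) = 35*x^5 - 48*x^4 - 11*x^3 - 15*x^2 + 32*x + 7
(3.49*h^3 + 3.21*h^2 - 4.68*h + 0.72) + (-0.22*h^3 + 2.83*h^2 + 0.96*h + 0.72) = 3.27*h^3 + 6.04*h^2 - 3.72*h + 1.44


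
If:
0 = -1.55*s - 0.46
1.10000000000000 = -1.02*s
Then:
No Solution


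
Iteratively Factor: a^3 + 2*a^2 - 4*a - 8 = (a - 2)*(a^2 + 4*a + 4) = (a - 2)*(a + 2)*(a + 2)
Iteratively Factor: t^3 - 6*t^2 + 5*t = (t - 1)*(t^2 - 5*t) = t*(t - 1)*(t - 5)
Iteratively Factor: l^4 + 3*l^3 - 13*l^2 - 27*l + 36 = (l + 3)*(l^3 - 13*l + 12) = (l - 3)*(l + 3)*(l^2 + 3*l - 4) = (l - 3)*(l + 3)*(l + 4)*(l - 1)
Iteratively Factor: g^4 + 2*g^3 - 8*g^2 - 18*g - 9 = (g + 1)*(g^3 + g^2 - 9*g - 9) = (g + 1)*(g + 3)*(g^2 - 2*g - 3) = (g + 1)^2*(g + 3)*(g - 3)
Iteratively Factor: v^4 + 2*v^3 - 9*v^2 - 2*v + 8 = (v - 2)*(v^3 + 4*v^2 - v - 4) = (v - 2)*(v + 1)*(v^2 + 3*v - 4) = (v - 2)*(v + 1)*(v + 4)*(v - 1)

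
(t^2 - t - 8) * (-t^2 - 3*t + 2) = -t^4 - 2*t^3 + 13*t^2 + 22*t - 16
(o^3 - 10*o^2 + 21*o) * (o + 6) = o^4 - 4*o^3 - 39*o^2 + 126*o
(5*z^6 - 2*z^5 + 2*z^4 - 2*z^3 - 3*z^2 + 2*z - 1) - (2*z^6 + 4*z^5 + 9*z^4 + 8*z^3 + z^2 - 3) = 3*z^6 - 6*z^5 - 7*z^4 - 10*z^3 - 4*z^2 + 2*z + 2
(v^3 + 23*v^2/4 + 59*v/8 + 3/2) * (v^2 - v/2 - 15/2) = v^5 + 21*v^4/4 - 3*v^3 - 725*v^2/16 - 897*v/16 - 45/4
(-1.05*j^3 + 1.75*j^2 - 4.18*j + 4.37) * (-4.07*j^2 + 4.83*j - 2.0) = 4.2735*j^5 - 12.194*j^4 + 27.5651*j^3 - 41.4753*j^2 + 29.4671*j - 8.74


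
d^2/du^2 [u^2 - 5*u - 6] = 2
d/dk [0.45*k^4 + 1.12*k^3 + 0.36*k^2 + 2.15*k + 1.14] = 1.8*k^3 + 3.36*k^2 + 0.72*k + 2.15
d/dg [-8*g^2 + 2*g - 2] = 2 - 16*g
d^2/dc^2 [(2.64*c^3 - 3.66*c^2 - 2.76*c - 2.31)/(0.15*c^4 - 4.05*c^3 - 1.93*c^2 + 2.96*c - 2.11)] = (0.1188*c^9 - 0.494100000000003*c^8 + 17.18118*c^7 - 154.0791*c^6 + 4.71231000000034*c^5 - 1126.50777*c^4 + 23.6068199999999*c^3 + 379.27755*c^2 + 335.57859*c - 88.72965)/(0.003375*c^12 - 0.273375*c^11 + 7.25085*c^10 - 59.195475*c^9 - 104.225895*c^8 + 102.946095*c^7 + 35.411948*c^6 - 177.954258*c^5 + 79.463244*c^4 + 44.165369*c^3 - 81.238587*c^2 + 39.534648*c - 9.393931)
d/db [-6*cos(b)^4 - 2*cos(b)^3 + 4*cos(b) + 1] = 2*(12*cos(b)^3 + 3*cos(b)^2 - 2)*sin(b)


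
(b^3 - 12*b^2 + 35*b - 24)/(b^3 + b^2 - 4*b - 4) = (b^3 - 12*b^2 + 35*b - 24)/(b^3 + b^2 - 4*b - 4)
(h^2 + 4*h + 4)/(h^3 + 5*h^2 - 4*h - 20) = (h + 2)/(h^2 + 3*h - 10)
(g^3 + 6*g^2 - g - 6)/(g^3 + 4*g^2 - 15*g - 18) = (g - 1)/(g - 3)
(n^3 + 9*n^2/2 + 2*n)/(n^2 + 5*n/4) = 2*(2*n^2 + 9*n + 4)/(4*n + 5)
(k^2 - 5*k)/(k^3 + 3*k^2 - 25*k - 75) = k/(k^2 + 8*k + 15)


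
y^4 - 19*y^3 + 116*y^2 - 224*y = y*(y - 8)*(y - 7)*(y - 4)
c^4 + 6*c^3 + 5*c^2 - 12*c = c*(c - 1)*(c + 3)*(c + 4)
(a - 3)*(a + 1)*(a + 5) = a^3 + 3*a^2 - 13*a - 15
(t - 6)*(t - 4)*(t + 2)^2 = t^4 - 6*t^3 - 12*t^2 + 56*t + 96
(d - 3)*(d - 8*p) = d^2 - 8*d*p - 3*d + 24*p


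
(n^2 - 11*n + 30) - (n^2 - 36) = 66 - 11*n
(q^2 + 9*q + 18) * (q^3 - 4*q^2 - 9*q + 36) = q^5 + 5*q^4 - 27*q^3 - 117*q^2 + 162*q + 648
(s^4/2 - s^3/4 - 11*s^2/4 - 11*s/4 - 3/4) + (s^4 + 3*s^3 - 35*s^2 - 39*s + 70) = 3*s^4/2 + 11*s^3/4 - 151*s^2/4 - 167*s/4 + 277/4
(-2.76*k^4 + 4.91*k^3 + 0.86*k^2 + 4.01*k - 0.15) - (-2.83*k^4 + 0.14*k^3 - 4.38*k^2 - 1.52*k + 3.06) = 0.0700000000000003*k^4 + 4.77*k^3 + 5.24*k^2 + 5.53*k - 3.21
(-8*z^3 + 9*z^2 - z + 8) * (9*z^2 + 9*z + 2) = -72*z^5 + 9*z^4 + 56*z^3 + 81*z^2 + 70*z + 16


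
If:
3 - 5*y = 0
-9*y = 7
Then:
No Solution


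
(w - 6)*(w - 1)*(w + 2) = w^3 - 5*w^2 - 8*w + 12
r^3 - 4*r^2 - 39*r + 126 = (r - 7)*(r - 3)*(r + 6)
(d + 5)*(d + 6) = d^2 + 11*d + 30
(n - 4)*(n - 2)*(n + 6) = n^3 - 28*n + 48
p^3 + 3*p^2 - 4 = (p - 1)*(p + 2)^2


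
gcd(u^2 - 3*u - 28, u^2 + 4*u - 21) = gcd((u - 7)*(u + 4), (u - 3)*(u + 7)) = 1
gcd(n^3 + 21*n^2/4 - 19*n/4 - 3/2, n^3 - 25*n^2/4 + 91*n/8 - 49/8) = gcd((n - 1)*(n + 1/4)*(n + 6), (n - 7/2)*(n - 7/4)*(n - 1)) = n - 1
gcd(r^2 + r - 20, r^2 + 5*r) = r + 5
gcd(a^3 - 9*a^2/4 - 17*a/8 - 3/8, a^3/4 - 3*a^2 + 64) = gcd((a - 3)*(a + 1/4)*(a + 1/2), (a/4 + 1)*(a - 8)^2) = 1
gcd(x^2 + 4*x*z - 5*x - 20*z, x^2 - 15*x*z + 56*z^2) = 1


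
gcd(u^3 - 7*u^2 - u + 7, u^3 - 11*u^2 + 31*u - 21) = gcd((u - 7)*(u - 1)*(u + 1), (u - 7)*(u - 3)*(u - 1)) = u^2 - 8*u + 7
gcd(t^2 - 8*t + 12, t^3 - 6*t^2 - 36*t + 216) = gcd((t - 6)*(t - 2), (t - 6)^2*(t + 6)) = t - 6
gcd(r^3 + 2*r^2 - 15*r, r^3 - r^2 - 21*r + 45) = r^2 + 2*r - 15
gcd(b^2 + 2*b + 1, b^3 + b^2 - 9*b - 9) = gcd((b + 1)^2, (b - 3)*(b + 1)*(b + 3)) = b + 1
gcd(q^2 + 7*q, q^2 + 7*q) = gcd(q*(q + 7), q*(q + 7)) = q^2 + 7*q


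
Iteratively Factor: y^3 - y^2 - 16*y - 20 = (y + 2)*(y^2 - 3*y - 10) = (y - 5)*(y + 2)*(y + 2)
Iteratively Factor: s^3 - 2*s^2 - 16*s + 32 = (s - 2)*(s^2 - 16) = (s - 4)*(s - 2)*(s + 4)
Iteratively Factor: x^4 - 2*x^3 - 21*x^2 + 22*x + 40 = (x + 1)*(x^3 - 3*x^2 - 18*x + 40) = (x + 1)*(x + 4)*(x^2 - 7*x + 10) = (x - 5)*(x + 1)*(x + 4)*(x - 2)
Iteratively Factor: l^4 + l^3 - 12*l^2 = (l + 4)*(l^3 - 3*l^2) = l*(l + 4)*(l^2 - 3*l) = l^2*(l + 4)*(l - 3)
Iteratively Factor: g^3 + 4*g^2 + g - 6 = (g - 1)*(g^2 + 5*g + 6) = (g - 1)*(g + 3)*(g + 2)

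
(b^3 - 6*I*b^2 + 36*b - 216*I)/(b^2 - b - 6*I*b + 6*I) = (b^2 + 36)/(b - 1)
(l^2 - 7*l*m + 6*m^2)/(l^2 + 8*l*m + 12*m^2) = (l^2 - 7*l*m + 6*m^2)/(l^2 + 8*l*m + 12*m^2)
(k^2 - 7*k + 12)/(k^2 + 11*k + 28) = (k^2 - 7*k + 12)/(k^2 + 11*k + 28)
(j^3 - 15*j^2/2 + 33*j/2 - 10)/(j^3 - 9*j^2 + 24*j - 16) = (j - 5/2)/(j - 4)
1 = 1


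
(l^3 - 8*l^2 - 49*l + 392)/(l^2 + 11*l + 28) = (l^2 - 15*l + 56)/(l + 4)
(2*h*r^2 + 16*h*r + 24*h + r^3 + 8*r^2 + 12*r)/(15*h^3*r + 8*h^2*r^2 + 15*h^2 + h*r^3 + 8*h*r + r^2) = (2*h*r^2 + 16*h*r + 24*h + r^3 + 8*r^2 + 12*r)/(15*h^3*r + 8*h^2*r^2 + 15*h^2 + h*r^3 + 8*h*r + r^2)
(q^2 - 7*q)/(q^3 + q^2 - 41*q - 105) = q/(q^2 + 8*q + 15)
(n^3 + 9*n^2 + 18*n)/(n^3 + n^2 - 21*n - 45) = n*(n + 6)/(n^2 - 2*n - 15)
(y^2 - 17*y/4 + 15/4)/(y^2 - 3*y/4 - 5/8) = 2*(y - 3)/(2*y + 1)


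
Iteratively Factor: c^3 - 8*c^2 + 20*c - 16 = (c - 4)*(c^2 - 4*c + 4) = (c - 4)*(c - 2)*(c - 2)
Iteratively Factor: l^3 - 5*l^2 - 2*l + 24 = (l + 2)*(l^2 - 7*l + 12) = (l - 4)*(l + 2)*(l - 3)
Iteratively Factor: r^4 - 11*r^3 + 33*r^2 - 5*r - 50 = (r + 1)*(r^3 - 12*r^2 + 45*r - 50) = (r - 5)*(r + 1)*(r^2 - 7*r + 10) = (r - 5)^2*(r + 1)*(r - 2)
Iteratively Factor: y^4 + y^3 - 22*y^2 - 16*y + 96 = (y + 3)*(y^3 - 2*y^2 - 16*y + 32) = (y + 3)*(y + 4)*(y^2 - 6*y + 8) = (y - 4)*(y + 3)*(y + 4)*(y - 2)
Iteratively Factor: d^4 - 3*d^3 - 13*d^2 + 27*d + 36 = (d - 3)*(d^3 - 13*d - 12) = (d - 4)*(d - 3)*(d^2 + 4*d + 3) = (d - 4)*(d - 3)*(d + 1)*(d + 3)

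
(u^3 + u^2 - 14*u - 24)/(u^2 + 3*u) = u - 2 - 8/u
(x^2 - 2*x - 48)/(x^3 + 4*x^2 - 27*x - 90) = (x - 8)/(x^2 - 2*x - 15)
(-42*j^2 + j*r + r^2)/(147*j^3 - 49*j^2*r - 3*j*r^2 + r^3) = (-6*j + r)/(21*j^2 - 10*j*r + r^2)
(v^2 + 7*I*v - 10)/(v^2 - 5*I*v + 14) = (v + 5*I)/(v - 7*I)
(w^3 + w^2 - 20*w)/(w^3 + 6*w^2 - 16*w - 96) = w*(w + 5)/(w^2 + 10*w + 24)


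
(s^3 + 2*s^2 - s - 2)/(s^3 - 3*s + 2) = (s + 1)/(s - 1)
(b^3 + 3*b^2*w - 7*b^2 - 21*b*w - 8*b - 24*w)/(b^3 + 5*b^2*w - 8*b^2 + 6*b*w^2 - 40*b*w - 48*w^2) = (b + 1)/(b + 2*w)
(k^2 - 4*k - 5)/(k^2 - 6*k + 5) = (k + 1)/(k - 1)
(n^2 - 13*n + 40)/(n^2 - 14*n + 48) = (n - 5)/(n - 6)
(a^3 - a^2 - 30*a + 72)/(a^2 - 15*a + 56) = (a^3 - a^2 - 30*a + 72)/(a^2 - 15*a + 56)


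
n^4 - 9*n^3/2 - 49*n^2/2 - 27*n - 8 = (n - 8)*(n + 1/2)*(n + 1)*(n + 2)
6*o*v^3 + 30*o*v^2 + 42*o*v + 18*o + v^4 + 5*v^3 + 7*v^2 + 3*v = (6*o + v)*(v + 1)^2*(v + 3)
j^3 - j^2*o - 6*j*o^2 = j*(j - 3*o)*(j + 2*o)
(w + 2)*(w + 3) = w^2 + 5*w + 6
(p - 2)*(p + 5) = p^2 + 3*p - 10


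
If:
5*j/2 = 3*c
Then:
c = 5*j/6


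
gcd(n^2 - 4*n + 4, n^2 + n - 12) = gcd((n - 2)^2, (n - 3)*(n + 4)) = 1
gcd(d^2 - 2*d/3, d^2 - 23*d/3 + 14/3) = d - 2/3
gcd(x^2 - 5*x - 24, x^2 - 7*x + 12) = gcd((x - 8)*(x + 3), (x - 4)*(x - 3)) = 1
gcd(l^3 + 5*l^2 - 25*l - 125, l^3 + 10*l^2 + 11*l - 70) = l + 5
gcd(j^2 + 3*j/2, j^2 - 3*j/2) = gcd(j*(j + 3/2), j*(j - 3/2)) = j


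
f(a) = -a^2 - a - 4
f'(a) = -2*a - 1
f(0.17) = -4.20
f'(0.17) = -1.34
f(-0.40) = -3.76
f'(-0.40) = -0.20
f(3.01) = -16.07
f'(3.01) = -7.02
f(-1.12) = -4.13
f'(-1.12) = 1.24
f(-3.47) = -12.57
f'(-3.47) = 5.94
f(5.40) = -38.56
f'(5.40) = -11.80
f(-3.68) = -13.86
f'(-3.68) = 6.36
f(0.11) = -4.12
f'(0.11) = -1.22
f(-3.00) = -10.00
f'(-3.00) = 5.00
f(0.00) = -4.00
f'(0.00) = -1.00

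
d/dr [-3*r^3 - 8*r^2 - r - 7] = -9*r^2 - 16*r - 1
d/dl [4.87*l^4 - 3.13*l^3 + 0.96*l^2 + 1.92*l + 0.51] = 19.48*l^3 - 9.39*l^2 + 1.92*l + 1.92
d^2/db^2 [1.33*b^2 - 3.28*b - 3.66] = 2.66000000000000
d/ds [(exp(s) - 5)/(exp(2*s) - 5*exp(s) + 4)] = (-(exp(s) - 5)*(2*exp(s) - 5) + exp(2*s) - 5*exp(s) + 4)*exp(s)/(exp(2*s) - 5*exp(s) + 4)^2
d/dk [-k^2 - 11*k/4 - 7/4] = -2*k - 11/4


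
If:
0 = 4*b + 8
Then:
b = -2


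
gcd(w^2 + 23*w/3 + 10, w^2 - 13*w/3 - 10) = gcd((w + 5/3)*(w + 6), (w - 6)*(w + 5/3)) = w + 5/3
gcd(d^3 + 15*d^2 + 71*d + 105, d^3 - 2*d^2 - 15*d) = d + 3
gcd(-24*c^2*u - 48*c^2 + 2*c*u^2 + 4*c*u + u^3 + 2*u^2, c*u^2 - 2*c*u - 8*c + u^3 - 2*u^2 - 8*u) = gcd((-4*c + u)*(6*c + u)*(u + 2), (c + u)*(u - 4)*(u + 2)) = u + 2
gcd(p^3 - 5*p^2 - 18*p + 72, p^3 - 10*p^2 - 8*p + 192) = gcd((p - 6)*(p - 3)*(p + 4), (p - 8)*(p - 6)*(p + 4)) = p^2 - 2*p - 24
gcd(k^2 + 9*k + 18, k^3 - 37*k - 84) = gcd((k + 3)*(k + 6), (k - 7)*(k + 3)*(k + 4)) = k + 3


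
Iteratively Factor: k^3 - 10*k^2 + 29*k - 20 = (k - 4)*(k^2 - 6*k + 5) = (k - 4)*(k - 1)*(k - 5)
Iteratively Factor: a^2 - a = (a)*(a - 1)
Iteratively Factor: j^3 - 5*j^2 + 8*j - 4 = (j - 2)*(j^2 - 3*j + 2) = (j - 2)^2*(j - 1)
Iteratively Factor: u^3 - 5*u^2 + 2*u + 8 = (u + 1)*(u^2 - 6*u + 8) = (u - 4)*(u + 1)*(u - 2)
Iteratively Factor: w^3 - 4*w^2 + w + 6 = (w - 3)*(w^2 - w - 2) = (w - 3)*(w + 1)*(w - 2)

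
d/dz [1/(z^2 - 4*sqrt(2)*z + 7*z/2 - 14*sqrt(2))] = 2*(-4*z - 7 + 8*sqrt(2))/(2*z^2 - 8*sqrt(2)*z + 7*z - 28*sqrt(2))^2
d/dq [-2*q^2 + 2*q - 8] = 2 - 4*q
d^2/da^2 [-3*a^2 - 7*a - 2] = -6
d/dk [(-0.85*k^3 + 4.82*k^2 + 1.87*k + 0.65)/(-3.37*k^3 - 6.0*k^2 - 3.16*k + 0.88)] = (21.3434*k^4 + 17.9758*k^3 + 0.316299999999998*k^2 + 16.2832*k + 3.6996)/(11.3569*k^6 + 40.44*k^5 + 57.2984*k^4 + 31.9888*k^3 - 0.574399999999999*k^2 - 5.5616*k + 0.7744)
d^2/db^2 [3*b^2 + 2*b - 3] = 6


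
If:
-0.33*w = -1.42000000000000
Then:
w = 4.30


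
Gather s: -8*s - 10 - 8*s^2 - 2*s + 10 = -8*s^2 - 10*s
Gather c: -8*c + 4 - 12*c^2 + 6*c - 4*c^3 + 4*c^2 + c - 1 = -4*c^3 - 8*c^2 - c + 3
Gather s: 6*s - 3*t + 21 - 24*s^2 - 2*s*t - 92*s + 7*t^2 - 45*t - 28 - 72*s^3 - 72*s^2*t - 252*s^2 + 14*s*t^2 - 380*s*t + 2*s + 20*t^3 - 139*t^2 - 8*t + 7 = -72*s^3 + s^2*(-72*t - 276) + s*(14*t^2 - 382*t - 84) + 20*t^3 - 132*t^2 - 56*t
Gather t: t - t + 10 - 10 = 0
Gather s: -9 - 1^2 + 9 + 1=0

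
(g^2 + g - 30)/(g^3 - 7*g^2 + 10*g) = (g + 6)/(g*(g - 2))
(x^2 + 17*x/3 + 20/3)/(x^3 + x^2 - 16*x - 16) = (x + 5/3)/(x^2 - 3*x - 4)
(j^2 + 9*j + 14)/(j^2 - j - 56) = (j + 2)/(j - 8)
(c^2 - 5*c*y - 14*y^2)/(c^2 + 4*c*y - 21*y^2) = (c^2 - 5*c*y - 14*y^2)/(c^2 + 4*c*y - 21*y^2)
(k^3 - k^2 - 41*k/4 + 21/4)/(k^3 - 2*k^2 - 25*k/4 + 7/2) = (k + 3)/(k + 2)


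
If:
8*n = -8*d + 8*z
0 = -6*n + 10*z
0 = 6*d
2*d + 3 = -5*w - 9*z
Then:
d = 0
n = 0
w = -3/5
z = 0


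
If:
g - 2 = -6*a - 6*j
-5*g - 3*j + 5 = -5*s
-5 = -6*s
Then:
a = 1/36 - 9*j/10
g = 11/6 - 3*j/5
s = 5/6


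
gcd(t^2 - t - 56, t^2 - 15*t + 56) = t - 8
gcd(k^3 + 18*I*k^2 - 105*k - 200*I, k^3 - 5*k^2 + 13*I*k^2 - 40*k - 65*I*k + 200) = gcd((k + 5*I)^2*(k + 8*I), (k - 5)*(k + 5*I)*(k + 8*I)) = k^2 + 13*I*k - 40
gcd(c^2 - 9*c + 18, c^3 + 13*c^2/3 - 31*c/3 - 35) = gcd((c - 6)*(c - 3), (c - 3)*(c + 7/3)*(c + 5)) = c - 3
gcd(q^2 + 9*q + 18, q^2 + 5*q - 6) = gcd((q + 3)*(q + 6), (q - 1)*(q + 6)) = q + 6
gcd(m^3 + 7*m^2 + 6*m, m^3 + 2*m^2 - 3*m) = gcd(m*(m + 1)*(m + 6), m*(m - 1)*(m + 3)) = m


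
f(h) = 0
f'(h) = 0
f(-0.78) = 0.00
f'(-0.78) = 0.00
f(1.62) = 0.00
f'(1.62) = 0.00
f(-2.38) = 0.00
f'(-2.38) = 0.00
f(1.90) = 0.00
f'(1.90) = 0.00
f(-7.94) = 0.00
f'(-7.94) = 0.00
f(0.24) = 0.00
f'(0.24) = 0.00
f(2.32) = 0.00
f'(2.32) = 0.00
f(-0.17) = 0.00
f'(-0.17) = 0.00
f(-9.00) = 0.00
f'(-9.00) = 0.00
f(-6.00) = 0.00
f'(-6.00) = 0.00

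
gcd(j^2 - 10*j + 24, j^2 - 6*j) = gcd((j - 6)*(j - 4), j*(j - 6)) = j - 6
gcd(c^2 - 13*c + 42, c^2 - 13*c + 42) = c^2 - 13*c + 42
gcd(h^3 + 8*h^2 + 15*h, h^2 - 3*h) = h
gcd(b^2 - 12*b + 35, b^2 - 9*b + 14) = b - 7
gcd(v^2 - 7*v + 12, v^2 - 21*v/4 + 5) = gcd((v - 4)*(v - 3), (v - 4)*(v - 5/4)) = v - 4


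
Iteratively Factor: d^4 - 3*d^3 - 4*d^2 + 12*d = (d + 2)*(d^3 - 5*d^2 + 6*d) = (d - 2)*(d + 2)*(d^2 - 3*d) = d*(d - 2)*(d + 2)*(d - 3)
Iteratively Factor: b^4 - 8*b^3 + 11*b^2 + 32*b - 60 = (b - 3)*(b^3 - 5*b^2 - 4*b + 20) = (b - 3)*(b - 2)*(b^2 - 3*b - 10) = (b - 5)*(b - 3)*(b - 2)*(b + 2)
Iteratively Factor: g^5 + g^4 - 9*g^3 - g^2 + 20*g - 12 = (g - 1)*(g^4 + 2*g^3 - 7*g^2 - 8*g + 12) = (g - 1)*(g + 2)*(g^3 - 7*g + 6) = (g - 1)*(g + 2)*(g + 3)*(g^2 - 3*g + 2) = (g - 2)*(g - 1)*(g + 2)*(g + 3)*(g - 1)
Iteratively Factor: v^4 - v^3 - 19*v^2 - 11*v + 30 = (v - 1)*(v^3 - 19*v - 30) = (v - 1)*(v + 2)*(v^2 - 2*v - 15) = (v - 1)*(v + 2)*(v + 3)*(v - 5)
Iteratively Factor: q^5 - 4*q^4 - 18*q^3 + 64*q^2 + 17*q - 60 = (q + 4)*(q^4 - 8*q^3 + 14*q^2 + 8*q - 15) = (q - 3)*(q + 4)*(q^3 - 5*q^2 - q + 5) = (q - 5)*(q - 3)*(q + 4)*(q^2 - 1) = (q - 5)*(q - 3)*(q - 1)*(q + 4)*(q + 1)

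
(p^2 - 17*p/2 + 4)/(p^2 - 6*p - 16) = (p - 1/2)/(p + 2)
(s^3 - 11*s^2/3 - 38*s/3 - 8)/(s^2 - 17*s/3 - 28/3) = (s^2 - 5*s - 6)/(s - 7)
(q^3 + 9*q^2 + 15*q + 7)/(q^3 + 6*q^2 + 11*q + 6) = (q^2 + 8*q + 7)/(q^2 + 5*q + 6)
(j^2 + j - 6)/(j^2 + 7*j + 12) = (j - 2)/(j + 4)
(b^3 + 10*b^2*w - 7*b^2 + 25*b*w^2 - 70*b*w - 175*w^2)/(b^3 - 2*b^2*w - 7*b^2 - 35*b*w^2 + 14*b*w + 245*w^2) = (-b - 5*w)/(-b + 7*w)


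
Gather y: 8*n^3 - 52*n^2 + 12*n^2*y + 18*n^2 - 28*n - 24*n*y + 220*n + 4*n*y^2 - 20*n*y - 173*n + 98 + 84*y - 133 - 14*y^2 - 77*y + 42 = 8*n^3 - 34*n^2 + 19*n + y^2*(4*n - 14) + y*(12*n^2 - 44*n + 7) + 7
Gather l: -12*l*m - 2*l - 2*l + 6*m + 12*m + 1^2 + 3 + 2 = l*(-12*m - 4) + 18*m + 6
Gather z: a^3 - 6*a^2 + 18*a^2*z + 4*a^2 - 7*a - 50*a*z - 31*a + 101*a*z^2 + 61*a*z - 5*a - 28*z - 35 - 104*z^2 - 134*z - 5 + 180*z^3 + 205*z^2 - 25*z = a^3 - 2*a^2 - 43*a + 180*z^3 + z^2*(101*a + 101) + z*(18*a^2 + 11*a - 187) - 40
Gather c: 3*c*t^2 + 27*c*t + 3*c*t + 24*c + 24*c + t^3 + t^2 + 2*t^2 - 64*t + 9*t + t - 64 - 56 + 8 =c*(3*t^2 + 30*t + 48) + t^3 + 3*t^2 - 54*t - 112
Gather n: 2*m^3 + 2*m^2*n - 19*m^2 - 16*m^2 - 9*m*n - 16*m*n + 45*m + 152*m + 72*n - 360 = 2*m^3 - 35*m^2 + 197*m + n*(2*m^2 - 25*m + 72) - 360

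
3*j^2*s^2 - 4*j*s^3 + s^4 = s^2*(-3*j + s)*(-j + s)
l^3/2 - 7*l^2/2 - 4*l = l*(l/2 + 1/2)*(l - 8)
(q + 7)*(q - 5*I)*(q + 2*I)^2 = q^4 + 7*q^3 - I*q^3 + 16*q^2 - 7*I*q^2 + 112*q + 20*I*q + 140*I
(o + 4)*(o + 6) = o^2 + 10*o + 24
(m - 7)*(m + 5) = m^2 - 2*m - 35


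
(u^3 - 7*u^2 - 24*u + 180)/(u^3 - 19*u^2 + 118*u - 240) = (u^2 - u - 30)/(u^2 - 13*u + 40)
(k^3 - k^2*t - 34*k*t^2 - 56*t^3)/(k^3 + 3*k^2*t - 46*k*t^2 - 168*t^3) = (k + 2*t)/(k + 6*t)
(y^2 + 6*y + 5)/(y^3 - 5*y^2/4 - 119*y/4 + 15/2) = 4*(y + 1)/(4*y^2 - 25*y + 6)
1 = 1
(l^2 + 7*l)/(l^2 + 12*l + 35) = l/(l + 5)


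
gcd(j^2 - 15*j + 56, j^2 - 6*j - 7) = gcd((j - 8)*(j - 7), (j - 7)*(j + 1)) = j - 7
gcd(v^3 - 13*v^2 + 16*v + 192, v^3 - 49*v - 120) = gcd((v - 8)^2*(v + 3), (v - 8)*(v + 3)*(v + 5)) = v^2 - 5*v - 24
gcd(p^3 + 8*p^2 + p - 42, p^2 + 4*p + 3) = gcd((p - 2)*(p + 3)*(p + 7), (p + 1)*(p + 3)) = p + 3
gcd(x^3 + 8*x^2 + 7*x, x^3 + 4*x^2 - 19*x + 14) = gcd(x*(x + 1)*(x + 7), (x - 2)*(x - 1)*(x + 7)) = x + 7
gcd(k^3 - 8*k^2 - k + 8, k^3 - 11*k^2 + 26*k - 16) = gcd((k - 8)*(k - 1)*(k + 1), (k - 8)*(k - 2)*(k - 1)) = k^2 - 9*k + 8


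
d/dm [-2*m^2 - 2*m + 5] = -4*m - 2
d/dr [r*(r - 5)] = 2*r - 5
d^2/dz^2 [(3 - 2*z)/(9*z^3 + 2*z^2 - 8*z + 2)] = 4*(-243*z^5 + 675*z^4 + 140*z^3 - 198*z^2 - 141*z + 74)/(729*z^9 + 486*z^8 - 1836*z^7 - 370*z^6 + 1848*z^5 - 456*z^4 - 596*z^3 + 408*z^2 - 96*z + 8)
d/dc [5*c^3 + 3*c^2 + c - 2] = 15*c^2 + 6*c + 1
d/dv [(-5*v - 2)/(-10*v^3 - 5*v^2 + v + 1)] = (50*v^3 + 25*v^2 - 5*v - (5*v + 2)*(30*v^2 + 10*v - 1) - 5)/(10*v^3 + 5*v^2 - v - 1)^2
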